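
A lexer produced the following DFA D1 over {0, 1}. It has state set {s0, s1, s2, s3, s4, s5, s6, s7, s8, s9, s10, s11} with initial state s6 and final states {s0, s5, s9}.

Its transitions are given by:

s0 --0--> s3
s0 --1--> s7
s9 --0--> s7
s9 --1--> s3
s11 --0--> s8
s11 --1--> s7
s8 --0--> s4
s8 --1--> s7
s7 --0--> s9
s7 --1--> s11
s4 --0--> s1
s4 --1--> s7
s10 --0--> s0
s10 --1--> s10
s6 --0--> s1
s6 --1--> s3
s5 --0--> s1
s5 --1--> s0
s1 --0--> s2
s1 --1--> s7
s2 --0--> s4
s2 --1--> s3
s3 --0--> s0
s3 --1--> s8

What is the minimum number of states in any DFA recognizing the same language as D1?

Reachable states from the start: {s0,s1,s2,s3,s4,s6,s7,s8,s9,s11}. Unreachable: {s5,s10} — drop them.
Start with accepting vs non-accepting: {s0,s9} | {s1,s2,s3,s4,s6,s7,s8,s11}.
Refine {s1,s2,s3,s4,s6,s7,s8,s11} on symbol 0: members go to different blocks, giving {s1,s2,s4,s6,s8,s11} and {s3,s7}.
Stable partition: {s0,s9} | {s1,s2,s4,s6,s8,s11} | {s3,s7} — 3 equivalence classes.

3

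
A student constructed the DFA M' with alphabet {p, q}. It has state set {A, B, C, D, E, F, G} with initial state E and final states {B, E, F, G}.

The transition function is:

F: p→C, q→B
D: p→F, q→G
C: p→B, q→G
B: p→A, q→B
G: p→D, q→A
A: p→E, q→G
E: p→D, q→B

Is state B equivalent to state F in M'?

Yes

All states are reachable from the start state.
P0 = {B,E,F,G} | {A,C,D}.
On input q, block {B,E,F,G} splits into {B,E,F} and {G}.
The partition is now stable with 3 blocks: {B,E,F} | {A,C,D} | {G}.
B and F lie in the same block of the stable partition, so they are equivalent — no string distinguishes them.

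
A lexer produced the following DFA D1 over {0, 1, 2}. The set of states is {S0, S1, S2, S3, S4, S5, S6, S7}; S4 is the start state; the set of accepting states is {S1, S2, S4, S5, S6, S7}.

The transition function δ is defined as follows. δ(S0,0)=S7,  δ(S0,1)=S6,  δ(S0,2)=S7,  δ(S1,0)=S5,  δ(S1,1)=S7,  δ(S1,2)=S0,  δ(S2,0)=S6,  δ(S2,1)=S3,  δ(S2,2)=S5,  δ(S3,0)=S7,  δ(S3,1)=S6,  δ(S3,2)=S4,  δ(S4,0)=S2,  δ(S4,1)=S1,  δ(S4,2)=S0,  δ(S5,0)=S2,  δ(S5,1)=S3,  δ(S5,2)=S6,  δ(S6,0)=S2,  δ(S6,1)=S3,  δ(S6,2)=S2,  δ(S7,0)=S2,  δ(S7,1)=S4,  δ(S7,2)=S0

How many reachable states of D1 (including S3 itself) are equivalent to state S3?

Every state is reachable, so we keep all 8.
Initial partition by acceptance: {S1,S2,S4,S5,S6,S7} | {S0,S3}.
Split {S1,S2,S4,S5,S6,S7} by δ(·,1) → {S1,S4,S7} and {S2,S5,S6}.
The partition is now stable with 3 blocks: {S1,S4,S7} | {S0,S3} | {S2,S5,S6}.
The equivalence class containing S3 is {S0,S3}, of size 2.

2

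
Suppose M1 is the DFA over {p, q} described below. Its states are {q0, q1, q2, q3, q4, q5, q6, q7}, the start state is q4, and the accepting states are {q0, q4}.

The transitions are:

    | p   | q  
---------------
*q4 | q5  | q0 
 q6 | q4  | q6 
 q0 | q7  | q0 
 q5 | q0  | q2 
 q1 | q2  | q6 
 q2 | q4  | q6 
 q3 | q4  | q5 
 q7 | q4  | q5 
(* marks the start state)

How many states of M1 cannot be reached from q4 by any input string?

BFS from q4 reaches {q0, q2, q4, q5, q6, q7}; the 2 state(s) q1, q3 are never visited.

2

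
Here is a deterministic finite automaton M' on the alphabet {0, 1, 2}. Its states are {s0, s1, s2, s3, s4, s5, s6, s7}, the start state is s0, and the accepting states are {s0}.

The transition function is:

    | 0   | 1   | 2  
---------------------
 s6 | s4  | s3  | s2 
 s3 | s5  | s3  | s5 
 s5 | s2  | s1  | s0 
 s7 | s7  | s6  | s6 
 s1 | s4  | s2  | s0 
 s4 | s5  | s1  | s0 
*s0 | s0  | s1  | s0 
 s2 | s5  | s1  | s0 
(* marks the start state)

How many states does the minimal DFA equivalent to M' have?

2

Reachable states from the start: {s0,s1,s2,s4,s5}. Unreachable: {s3,s6,s7} — drop them.
Start with accepting vs non-accepting: {s0} | {s1,s2,s4,s5}.
No further refinement is possible. Final partition (2 blocks): {s0} | {s1,s2,s4,s5}.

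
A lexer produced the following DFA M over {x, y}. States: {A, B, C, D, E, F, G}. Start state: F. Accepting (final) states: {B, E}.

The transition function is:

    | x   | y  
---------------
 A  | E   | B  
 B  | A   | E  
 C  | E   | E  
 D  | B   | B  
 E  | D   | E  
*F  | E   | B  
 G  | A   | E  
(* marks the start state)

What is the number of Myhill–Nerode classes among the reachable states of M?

Reachable states from the start: {A,B,D,E,F}. Unreachable: {C,G} — drop them.
P0 = {B,E} | {A,D,F}.
Stable partition: {B,E} | {A,D,F} — 2 equivalence classes.

2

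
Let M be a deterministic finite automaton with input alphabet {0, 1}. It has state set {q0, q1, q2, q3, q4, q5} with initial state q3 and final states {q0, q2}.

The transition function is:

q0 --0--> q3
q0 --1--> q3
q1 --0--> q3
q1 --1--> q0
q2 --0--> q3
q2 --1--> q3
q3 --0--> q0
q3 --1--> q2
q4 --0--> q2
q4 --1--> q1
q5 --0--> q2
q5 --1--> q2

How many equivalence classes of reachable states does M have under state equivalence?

States {q1,q4,q5} cannot be reached from the start state, so discard them.
Initial partition by acceptance: {q0,q2} | {q3}.
No further refinement is possible. Final partition (2 blocks): {q0,q2} | {q3}.

2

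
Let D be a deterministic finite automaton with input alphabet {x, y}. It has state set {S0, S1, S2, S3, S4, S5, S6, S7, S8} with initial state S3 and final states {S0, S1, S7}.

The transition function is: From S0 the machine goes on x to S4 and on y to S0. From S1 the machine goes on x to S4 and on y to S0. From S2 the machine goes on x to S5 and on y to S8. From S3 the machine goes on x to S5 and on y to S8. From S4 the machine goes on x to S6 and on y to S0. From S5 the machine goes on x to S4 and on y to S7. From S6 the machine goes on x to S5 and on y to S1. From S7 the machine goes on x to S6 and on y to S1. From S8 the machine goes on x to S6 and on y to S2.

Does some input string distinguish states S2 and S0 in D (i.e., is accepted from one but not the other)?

Start with accepting vs non-accepting: {S0,S1,S7} | {S2,S3,S4,S5,S6,S8}.
On input y, block {S2,S3,S4,S5,S6,S8} splits into {S2,S3,S8} and {S4,S5,S6}.
Stable partition: {S0,S1,S7} | {S2,S3,S8} | {S4,S5,S6} — 3 equivalence classes.
S2 and S0 end up in different blocks, so they are distinguishable. For instance, the string 'ε' is accepted from only S0.

Yes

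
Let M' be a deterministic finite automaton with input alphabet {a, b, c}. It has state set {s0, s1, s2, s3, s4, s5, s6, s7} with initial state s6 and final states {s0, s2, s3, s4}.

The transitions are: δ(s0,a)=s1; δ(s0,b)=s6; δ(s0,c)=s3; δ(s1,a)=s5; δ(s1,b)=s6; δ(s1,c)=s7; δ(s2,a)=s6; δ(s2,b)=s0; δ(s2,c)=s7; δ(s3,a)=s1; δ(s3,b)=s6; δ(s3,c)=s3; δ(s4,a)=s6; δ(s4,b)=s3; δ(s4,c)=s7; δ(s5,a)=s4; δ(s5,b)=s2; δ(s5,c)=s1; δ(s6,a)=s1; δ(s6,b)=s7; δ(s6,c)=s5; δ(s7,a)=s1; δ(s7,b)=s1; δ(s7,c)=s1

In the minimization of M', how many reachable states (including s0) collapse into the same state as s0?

All states are reachable from the start state.
P0 = {s0,s2,s3,s4} | {s1,s5,s6,s7}.
On input b, block {s0,s2,s3,s4} splits into {s0,s3} and {s2,s4}.
Split {s1,s5,s6,s7} by δ(·,a) → {s1,s6,s7} and {s5}.
On input a, block {s1,s6,s7} splits into {s6,s7} and {s1}.
Refine {s6,s7} on symbol b: members go to different blocks, giving {s6} and {s7}.
No further refinement is possible. Final partition (6 blocks): {s0,s3} | {s6} | {s2,s4} | {s5} | {s1} | {s7}.
The equivalence class containing s0 is {s0,s3}, of size 2.

2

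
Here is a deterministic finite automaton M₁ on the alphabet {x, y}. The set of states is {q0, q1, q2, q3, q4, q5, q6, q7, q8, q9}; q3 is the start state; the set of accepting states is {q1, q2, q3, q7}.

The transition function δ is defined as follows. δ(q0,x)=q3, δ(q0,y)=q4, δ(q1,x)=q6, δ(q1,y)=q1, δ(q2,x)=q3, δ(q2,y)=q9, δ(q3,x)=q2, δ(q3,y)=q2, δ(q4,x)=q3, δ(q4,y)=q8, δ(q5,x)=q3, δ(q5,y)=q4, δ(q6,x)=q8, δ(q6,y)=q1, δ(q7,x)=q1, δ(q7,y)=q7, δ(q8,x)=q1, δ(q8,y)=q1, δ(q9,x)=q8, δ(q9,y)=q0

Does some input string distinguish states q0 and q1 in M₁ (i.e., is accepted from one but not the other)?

Yes

Reachable states from the start: {q0,q1,q2,q3,q4,q6,q8,q9}. Unreachable: {q5,q7} — drop them.
P0 = {q1,q2,q3} | {q0,q4,q6,q8,q9}.
On input x, block {q1,q2,q3} splits into {q2,q3} and {q1}.
Refine {q2,q3} on symbol y: members go to different blocks, giving {q2} and {q3}.
Refine {q0,q4,q6,q8,q9} on symbol x: members go to different blocks, giving {q0,q4} and {q6,q9} and {q8}.
On input y, block {q0,q4} splits into {q0} and {q4}.
Refine {q6,q9} on symbol y: members go to different blocks, giving {q6} and {q9}.
The partition is now stable with 8 blocks: {q2} | {q0} | {q1} | {q3} | {q6} | {q8} | {q4} | {q9}.
q0 and q1 end up in different blocks, so they are distinguishable. For instance, the string 'ε' is accepted from only q1.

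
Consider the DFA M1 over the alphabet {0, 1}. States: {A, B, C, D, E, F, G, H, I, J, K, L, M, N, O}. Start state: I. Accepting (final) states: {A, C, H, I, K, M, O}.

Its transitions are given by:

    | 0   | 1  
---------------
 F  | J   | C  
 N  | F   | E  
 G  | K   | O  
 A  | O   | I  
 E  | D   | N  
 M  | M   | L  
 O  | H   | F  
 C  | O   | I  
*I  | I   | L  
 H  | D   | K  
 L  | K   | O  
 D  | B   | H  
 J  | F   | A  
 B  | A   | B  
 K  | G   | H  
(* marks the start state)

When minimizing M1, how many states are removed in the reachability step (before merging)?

BFS from I reaches {A, B, C, D, F, G, H, I, J, K, L, O}; the 3 state(s) E, M, N are never visited.

3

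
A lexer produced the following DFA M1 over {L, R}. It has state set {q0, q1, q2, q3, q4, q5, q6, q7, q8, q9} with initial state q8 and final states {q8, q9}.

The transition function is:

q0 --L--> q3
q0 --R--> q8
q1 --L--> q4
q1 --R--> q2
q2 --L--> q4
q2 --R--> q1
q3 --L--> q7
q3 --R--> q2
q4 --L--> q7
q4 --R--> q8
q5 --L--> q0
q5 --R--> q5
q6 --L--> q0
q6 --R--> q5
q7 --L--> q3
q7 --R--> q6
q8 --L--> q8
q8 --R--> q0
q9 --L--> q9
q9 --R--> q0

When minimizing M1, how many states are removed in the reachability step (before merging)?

BFS from q8 reaches {q0, q1, q2, q3, q4, q5, q6, q7, q8}; the 1 state(s) q9 are never visited.

1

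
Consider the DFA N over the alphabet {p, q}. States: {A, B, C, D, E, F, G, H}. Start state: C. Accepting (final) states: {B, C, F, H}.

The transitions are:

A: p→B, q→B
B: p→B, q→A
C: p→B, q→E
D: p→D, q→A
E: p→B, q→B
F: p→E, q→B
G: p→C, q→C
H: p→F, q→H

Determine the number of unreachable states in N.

4

Starting at C and following transitions, the reachable set is {A, B, C, E}. That leaves D, F, G, H unreachable — 4 in total.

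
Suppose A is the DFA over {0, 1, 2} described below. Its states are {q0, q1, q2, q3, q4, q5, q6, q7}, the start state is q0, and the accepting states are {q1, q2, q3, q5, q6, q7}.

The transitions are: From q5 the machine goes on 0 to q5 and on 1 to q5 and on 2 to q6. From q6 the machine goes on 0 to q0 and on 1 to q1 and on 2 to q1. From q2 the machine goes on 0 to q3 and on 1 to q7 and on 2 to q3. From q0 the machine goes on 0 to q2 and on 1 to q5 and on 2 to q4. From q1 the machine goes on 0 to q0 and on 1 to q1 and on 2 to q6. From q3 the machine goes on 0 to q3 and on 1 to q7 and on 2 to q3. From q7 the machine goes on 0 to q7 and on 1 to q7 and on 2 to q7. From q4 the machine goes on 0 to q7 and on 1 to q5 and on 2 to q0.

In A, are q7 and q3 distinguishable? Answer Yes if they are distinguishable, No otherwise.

No

All states are reachable from the start state.
Initial partition by acceptance: {q1,q2,q3,q5,q6,q7} | {q0,q4}.
Split {q1,q2,q3,q5,q6,q7} by δ(·,0) → {q2,q3,q5,q7} and {q1,q6}.
Refine {q2,q3,q5,q7} on symbol 2: members go to different blocks, giving {q2,q3,q7} and {q5}.
Stable partition: {q2,q3,q7} | {q0,q4} | {q1,q6} | {q5} — 4 equivalence classes.
q7 and q3 lie in the same block of the stable partition, so they are equivalent — no string distinguishes them.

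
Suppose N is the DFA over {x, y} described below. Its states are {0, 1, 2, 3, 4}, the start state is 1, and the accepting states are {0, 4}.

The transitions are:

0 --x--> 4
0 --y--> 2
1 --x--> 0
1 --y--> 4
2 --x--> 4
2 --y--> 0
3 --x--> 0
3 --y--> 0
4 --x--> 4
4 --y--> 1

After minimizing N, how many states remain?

Reachable states from the start: {0,1,2,4}. Unreachable: {3} — drop them.
Start with accepting vs non-accepting: {0,4} | {1,2}.
Stable partition: {0,4} | {1,2} — 2 equivalence classes.

2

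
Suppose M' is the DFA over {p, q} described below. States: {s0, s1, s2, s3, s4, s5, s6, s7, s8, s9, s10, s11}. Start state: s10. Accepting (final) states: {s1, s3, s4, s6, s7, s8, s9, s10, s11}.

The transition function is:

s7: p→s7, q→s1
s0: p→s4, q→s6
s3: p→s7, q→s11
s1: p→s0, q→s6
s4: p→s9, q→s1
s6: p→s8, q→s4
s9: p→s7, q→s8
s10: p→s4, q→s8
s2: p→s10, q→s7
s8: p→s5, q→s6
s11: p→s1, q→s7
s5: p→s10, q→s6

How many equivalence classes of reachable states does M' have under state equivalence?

4

States {s2,s3,s11} cannot be reached from the start state, so discard them.
P0 = {s1,s4,s6,s7,s8,s9,s10} | {s0,s5}.
Split {s1,s4,s6,s7,s8,s9,s10} by δ(·,p) → {s4,s6,s7,s9,s10} and {s1,s8}.
Split {s4,s6,s7,s9,s10} by δ(·,p) → {s4,s7,s9,s10} and {s6}.
No further refinement is possible. Final partition (4 blocks): {s4,s7,s9,s10} | {s0,s5} | {s1,s8} | {s6}.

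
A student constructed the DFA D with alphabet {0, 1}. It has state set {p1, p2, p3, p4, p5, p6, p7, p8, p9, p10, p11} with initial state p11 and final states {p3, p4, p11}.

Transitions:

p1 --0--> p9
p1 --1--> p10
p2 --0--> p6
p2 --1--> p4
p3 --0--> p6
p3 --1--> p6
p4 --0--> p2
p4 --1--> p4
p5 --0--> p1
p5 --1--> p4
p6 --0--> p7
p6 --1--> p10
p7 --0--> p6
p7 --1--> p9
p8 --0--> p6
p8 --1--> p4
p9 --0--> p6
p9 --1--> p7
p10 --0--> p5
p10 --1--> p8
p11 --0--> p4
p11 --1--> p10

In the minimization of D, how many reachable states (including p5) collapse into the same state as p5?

States {p3} cannot be reached from the start state, so discard them.
P0 = {p4,p11} | {p1,p2,p5,p6,p7,p8,p9,p10}.
Refine {p4,p11} on symbol 0: members go to different blocks, giving {p4} and {p11}.
Split {p1,p2,p5,p6,p7,p8,p9,p10} by δ(·,1) → {p1,p6,p7,p9,p10} and {p2,p5,p8}.
On input 0, block {p1,p6,p7,p9,p10} splits into {p1,p6,p7,p9} and {p10}.
Refine {p1,p6,p7,p9} on symbol 1: members go to different blocks, giving {p1,p6} and {p7,p9}.
No further refinement is possible. Final partition (6 blocks): {p4} | {p1,p6} | {p11} | {p2,p5,p8} | {p10} | {p7,p9}.
The equivalence class containing p5 is {p2,p5,p8}, of size 3.

3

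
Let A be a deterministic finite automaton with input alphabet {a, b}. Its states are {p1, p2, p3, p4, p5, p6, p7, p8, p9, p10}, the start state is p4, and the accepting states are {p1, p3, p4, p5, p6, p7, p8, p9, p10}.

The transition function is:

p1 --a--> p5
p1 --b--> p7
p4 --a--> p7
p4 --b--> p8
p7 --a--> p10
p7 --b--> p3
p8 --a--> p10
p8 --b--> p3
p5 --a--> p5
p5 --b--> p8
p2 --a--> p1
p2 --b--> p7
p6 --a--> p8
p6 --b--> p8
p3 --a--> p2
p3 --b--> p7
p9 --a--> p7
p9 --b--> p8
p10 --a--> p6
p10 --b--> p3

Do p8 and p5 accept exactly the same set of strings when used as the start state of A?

No

States {p9} cannot be reached from the start state, so discard them.
P0 = {p1,p3,p4,p5,p6,p7,p8,p10} | {p2}.
Refine {p1,p3,p4,p5,p6,p7,p8,p10} on symbol a: members go to different blocks, giving {p1,p4,p5,p6,p7,p8,p10} and {p3}.
Split {p1,p4,p5,p6,p7,p8,p10} by δ(·,b) → {p1,p4,p5,p6} and {p7,p8,p10}.
Split {p1,p4,p5,p6} by δ(·,a) → {p1,p5} and {p4,p6}.
Split {p7,p8,p10} by δ(·,a) → {p7,p8} and {p10}.
No further refinement is possible. Final partition (6 blocks): {p1,p5} | {p2} | {p3} | {p7,p8} | {p4,p6} | {p10}.
p8 and p5 end up in different blocks, so they are distinguishable. For instance, the string 'ba' is accepted from only p5.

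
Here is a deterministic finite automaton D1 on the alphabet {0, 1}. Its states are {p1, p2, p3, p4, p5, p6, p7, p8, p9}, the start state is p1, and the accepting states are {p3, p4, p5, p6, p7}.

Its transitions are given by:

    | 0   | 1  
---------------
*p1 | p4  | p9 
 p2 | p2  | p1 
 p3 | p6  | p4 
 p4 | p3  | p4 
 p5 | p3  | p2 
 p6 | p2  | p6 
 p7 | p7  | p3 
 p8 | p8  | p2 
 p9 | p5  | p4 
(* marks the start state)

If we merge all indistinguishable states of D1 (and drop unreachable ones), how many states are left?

States {p7,p8} cannot be reached from the start state, so discard them.
Initial partition by acceptance: {p3,p4,p5,p6} | {p1,p2,p9}.
Split {p3,p4,p5,p6} by δ(·,0) → {p3,p4,p5} and {p6}.
Refine {p3,p4,p5} on symbol 0: members go to different blocks, giving {p4,p5} and {p3}.
On input 1, block {p4,p5} splits into {p4} and {p5}.
Split {p1,p2,p9} by δ(·,0) → {p1} and {p2} and {p9}.
The partition is now stable with 7 blocks: {p4} | {p1} | {p6} | {p3} | {p5} | {p2} | {p9}.

7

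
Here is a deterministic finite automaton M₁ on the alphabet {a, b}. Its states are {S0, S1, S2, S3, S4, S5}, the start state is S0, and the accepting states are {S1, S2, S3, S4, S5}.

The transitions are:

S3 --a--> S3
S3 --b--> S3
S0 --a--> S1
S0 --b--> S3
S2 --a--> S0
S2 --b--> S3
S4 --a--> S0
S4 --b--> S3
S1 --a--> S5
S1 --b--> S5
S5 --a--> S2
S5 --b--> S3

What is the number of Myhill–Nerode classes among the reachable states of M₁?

5

States {S4} cannot be reached from the start state, so discard them.
P0 = {S1,S2,S3,S5} | {S0}.
On input a, block {S1,S2,S3,S5} splits into {S1,S3,S5} and {S2}.
On input a, block {S1,S3,S5} splits into {S1,S3} and {S5}.
On input a, block {S1,S3} splits into {S1} and {S3}.
Stable partition: {S1} | {S0} | {S2} | {S5} | {S3} — 5 equivalence classes.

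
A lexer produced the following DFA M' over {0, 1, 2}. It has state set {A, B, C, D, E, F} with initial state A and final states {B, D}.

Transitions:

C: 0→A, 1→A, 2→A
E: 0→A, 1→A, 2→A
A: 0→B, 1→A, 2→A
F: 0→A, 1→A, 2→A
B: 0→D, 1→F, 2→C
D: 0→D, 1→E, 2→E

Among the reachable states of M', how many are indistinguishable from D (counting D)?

2

All states are reachable from the start state.
Initial partition by acceptance: {B,D} | {A,C,E,F}.
On input 0, block {A,C,E,F} splits into {C,E,F} and {A}.
Stable partition: {B,D} | {C,E,F} | {A} — 3 equivalence classes.
State D belongs to the block {B,D}, which has 2 states.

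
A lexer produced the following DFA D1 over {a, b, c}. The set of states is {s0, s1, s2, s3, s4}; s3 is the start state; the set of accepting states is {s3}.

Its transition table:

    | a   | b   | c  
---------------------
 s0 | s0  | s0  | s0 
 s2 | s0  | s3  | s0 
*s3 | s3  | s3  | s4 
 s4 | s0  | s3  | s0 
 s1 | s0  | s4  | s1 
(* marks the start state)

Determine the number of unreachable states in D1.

2

BFS from s3 reaches {s0, s3, s4}; the 2 state(s) s1, s2 are never visited.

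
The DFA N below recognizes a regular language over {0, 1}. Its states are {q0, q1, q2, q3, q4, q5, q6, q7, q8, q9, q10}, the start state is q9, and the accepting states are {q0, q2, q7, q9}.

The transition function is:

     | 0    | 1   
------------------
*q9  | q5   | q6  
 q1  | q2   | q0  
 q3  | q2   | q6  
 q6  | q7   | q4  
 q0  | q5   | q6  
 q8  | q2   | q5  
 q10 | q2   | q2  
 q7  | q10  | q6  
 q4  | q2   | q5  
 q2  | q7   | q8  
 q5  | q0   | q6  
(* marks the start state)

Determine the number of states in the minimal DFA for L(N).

Reachable states from the start: {q0,q2,q4,q5,q6,q7,q8,q9,q10}. Unreachable: {q1,q3} — drop them.
P0 = {q0,q2,q7,q9} | {q4,q5,q6,q8,q10}.
Split {q0,q2,q7,q9} by δ(·,0) → {q0,q7,q9} and {q2}.
On input 0, block {q4,q5,q6,q8,q10} splits into {q4,q8,q10} and {q5,q6}.
Refine {q0,q7,q9} on symbol 0: members go to different blocks, giving {q0,q9} and {q7}.
Refine {q4,q8,q10} on symbol 1: members go to different blocks, giving {q4,q8} and {q10}.
On input 0, block {q5,q6} splits into {q5} and {q6}.
The partition is now stable with 7 blocks: {q0,q9} | {q4,q8} | {q2} | {q5} | {q7} | {q10} | {q6}.

7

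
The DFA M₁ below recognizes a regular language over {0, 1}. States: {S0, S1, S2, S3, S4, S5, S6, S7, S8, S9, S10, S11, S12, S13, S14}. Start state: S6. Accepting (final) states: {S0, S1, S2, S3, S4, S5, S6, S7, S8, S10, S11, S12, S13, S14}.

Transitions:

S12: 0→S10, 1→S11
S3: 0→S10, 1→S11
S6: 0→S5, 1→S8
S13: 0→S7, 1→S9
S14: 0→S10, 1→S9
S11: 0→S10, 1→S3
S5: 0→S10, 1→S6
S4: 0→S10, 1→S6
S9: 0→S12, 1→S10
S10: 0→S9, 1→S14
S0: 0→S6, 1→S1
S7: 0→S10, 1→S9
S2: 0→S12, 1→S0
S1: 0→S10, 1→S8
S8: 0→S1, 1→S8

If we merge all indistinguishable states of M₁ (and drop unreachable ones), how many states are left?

Reachable states from the start: {S1,S3,S5,S6,S8,S9,S10,S11,S12,S14}. Unreachable: {S0,S2,S4,S7,S13} — drop them.
Initial partition by acceptance: {S1,S3,S5,S6,S8,S10,S11,S12,S14} | {S9}.
Refine {S1,S3,S5,S6,S8,S10,S11,S12,S14} on symbol 0: members go to different blocks, giving {S1,S3,S5,S6,S8,S11,S12,S14} and {S10}.
On input 0, block {S1,S3,S5,S6,S8,S11,S12,S14} splits into {S1,S3,S5,S11,S12,S14} and {S6,S8}.
On input 1, block {S1,S3,S5,S11,S12,S14} splits into {S3,S11,S12} and {S1,S5} and {S14}.
Stable partition: {S3,S11,S12} | {S9} | {S10} | {S6,S8} | {S1,S5} | {S14} — 6 equivalence classes.

6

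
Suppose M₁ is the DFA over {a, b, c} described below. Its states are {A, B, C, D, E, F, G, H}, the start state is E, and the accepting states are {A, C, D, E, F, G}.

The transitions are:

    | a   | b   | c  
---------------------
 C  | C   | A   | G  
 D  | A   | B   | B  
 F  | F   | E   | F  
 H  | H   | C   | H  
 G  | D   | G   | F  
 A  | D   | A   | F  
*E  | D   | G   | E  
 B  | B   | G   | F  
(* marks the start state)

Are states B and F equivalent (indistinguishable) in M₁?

No

Reachable states from the start: {A,B,D,E,F,G}. Unreachable: {C,H} — drop them.
Initial partition by acceptance: {A,D,E,F,G} | {B}.
Refine {A,D,E,F,G} on symbol b: members go to different blocks, giving {A,E,F,G} and {D}.
On input a, block {A,E,F,G} splits into {A,E,G} and {F}.
Split {A,E,G} by δ(·,c) → {A,G} and {E}.
Stable partition: {A,G} | {B} | {D} | {F} | {E} — 5 equivalence classes.
B and F end up in different blocks, so they are distinguishable. For instance, the string 'ε' is accepted from only F.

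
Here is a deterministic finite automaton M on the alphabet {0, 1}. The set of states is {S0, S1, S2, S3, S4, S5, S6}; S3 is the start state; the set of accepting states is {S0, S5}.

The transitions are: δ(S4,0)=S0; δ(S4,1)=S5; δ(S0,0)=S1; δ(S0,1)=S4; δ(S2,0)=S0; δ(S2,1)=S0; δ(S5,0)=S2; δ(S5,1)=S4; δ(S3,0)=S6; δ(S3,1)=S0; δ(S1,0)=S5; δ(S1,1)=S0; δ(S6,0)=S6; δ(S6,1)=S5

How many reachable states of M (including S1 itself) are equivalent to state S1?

3

Every state is reachable, so we keep all 7.
Initial partition by acceptance: {S0,S5} | {S1,S2,S3,S4,S6}.
Split {S1,S2,S3,S4,S6} by δ(·,0) → {S1,S2,S4} and {S3,S6}.
No further refinement is possible. Final partition (3 blocks): {S0,S5} | {S1,S2,S4} | {S3,S6}.
State S1 belongs to the block {S1,S2,S4}, which has 3 states.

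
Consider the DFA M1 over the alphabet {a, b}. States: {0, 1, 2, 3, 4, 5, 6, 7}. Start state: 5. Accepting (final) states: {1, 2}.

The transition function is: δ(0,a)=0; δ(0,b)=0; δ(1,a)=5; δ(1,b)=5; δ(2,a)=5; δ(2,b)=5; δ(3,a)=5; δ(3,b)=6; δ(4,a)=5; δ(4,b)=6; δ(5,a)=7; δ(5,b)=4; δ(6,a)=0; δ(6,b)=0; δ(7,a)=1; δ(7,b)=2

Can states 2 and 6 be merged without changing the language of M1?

States {3} cannot be reached from the start state, so discard them.
P0 = {1,2} | {0,4,5,6,7}.
Refine {0,4,5,6,7} on symbol a: members go to different blocks, giving {0,4,5,6} and {7}.
Refine {0,4,5,6} on symbol a: members go to different blocks, giving {0,4,6} and {5}.
On input a, block {0,4,6} splits into {0,6} and {4}.
Stable partition: {1,2} | {0,6} | {7} | {5} | {4} — 5 equivalence classes.
2 and 6 end up in different blocks, so they are distinguishable. For instance, the string 'ε' is accepted from only 2.

No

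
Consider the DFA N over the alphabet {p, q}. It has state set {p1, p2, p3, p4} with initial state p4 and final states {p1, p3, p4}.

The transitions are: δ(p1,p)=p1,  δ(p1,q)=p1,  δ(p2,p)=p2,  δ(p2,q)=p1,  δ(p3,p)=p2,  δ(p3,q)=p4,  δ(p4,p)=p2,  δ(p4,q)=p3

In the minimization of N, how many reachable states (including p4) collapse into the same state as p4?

2

All states are reachable from the start state.
Initial partition by acceptance: {p1,p3,p4} | {p2}.
On input p, block {p1,p3,p4} splits into {p3,p4} and {p1}.
The partition is now stable with 3 blocks: {p3,p4} | {p2} | {p1}.
State p4 belongs to the block {p3,p4}, which has 2 states.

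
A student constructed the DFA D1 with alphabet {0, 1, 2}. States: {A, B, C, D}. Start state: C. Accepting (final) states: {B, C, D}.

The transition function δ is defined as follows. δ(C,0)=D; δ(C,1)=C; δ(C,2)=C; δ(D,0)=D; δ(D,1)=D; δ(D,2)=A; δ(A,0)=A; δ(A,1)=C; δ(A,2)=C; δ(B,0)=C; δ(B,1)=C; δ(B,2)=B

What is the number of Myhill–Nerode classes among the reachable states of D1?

Reachable states from the start: {A,C,D}. Unreachable: {B} — drop them.
P0 = {C,D} | {A}.
Split {C,D} by δ(·,2) → {C} and {D}.
Stable partition: {C} | {A} | {D} — 3 equivalence classes.

3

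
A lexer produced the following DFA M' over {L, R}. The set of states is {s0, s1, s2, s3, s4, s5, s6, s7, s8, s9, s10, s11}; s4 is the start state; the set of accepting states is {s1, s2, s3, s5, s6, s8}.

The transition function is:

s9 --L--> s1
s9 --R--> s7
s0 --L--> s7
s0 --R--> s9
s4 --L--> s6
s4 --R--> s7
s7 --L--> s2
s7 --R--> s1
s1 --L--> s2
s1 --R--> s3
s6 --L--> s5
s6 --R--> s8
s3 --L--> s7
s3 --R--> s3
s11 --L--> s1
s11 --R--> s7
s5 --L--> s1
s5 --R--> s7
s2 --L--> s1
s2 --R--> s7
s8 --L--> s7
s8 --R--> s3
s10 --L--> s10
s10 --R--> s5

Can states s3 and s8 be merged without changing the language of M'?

States {s0,s9,s10,s11} cannot be reached from the start state, so discard them.
Start with accepting vs non-accepting: {s1,s2,s3,s5,s6,s8} | {s4,s7}.
Split {s1,s2,s3,s5,s6,s8} by δ(·,L) → {s1,s2,s5,s6} and {s3,s8}.
On input R, block {s1,s2,s5,s6} splits into {s1,s6} and {s2,s5}.
Split {s4,s7} by δ(·,L) → {s4} and {s7}.
No further refinement is possible. Final partition (5 blocks): {s1,s6} | {s4} | {s3,s8} | {s2,s5} | {s7}.
s3 and s8 lie in the same block of the stable partition, so they are equivalent — no string distinguishes them.

Yes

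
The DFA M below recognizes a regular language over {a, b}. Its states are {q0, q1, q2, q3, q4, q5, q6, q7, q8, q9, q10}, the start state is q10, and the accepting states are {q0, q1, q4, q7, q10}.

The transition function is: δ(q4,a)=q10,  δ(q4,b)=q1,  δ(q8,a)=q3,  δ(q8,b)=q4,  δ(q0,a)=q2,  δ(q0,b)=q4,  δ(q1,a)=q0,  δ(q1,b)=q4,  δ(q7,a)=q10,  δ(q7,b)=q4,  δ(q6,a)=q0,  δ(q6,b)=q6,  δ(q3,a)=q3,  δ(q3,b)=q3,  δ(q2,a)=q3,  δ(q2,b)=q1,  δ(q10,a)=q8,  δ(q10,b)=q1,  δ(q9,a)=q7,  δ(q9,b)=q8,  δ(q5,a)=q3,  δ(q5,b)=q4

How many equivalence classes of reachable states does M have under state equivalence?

States {q5,q6,q7,q9} cannot be reached from the start state, so discard them.
Start with accepting vs non-accepting: {q0,q1,q4,q10} | {q2,q3,q8}.
Split {q0,q1,q4,q10} by δ(·,a) → {q0,q10} and {q1,q4}.
Split {q2,q3,q8} by δ(·,b) → {q2,q8} and {q3}.
Stable partition: {q0,q10} | {q2,q8} | {q1,q4} | {q3} — 4 equivalence classes.

4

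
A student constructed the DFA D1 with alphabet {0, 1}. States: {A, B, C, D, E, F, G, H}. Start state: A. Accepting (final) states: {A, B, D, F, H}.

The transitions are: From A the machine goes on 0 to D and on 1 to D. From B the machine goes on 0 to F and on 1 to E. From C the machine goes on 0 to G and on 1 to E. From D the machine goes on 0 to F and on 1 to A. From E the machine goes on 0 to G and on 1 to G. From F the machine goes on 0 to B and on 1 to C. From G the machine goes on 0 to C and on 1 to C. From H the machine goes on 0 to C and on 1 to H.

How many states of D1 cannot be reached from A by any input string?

1

No path from A leads to H; the other 7 states are all reachable.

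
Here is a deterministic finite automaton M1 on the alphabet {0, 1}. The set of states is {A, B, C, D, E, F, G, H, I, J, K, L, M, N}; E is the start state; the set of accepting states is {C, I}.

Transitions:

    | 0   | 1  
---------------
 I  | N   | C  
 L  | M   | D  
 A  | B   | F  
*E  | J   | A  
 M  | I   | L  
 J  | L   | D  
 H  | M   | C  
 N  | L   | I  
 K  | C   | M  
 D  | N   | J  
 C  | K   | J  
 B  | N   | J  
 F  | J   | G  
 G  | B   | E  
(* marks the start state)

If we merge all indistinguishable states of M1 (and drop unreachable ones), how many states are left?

10

First remove the unreachable states {H}; 13 states remain.
Start with accepting vs non-accepting: {C,I} | {A,B,D,E,F,G,J,K,L,M,N}.
Split {C,I} by δ(·,1) → {C} and {I}.
Split {A,B,D,E,F,G,J,K,L,M,N} by δ(·,0) → {A,B,D,E,F,G,J,L,N} and {K} and {M}.
Split {A,B,D,E,F,G,J,L,N} by δ(·,0) → {A,B,D,E,F,G,J,N} and {L}.
Refine {A,B,D,E,F,G,J,N} on symbol 0: members go to different blocks, giving {A,B,D,E,F,G} and {J,N}.
Refine {A,B,D,E,F,G} on symbol 0: members go to different blocks, giving {B,D,E,F} and {A,G}.
Refine {B,D,E,F} on symbol 1: members go to different blocks, giving {B,D} and {E,F}.
Split {J,N} by δ(·,1) → {J} and {N}.
The partition is now stable with 10 blocks: {C} | {B,D} | {I} | {K} | {M} | {L} | {J} | {A,G} | {E,F} | {N}.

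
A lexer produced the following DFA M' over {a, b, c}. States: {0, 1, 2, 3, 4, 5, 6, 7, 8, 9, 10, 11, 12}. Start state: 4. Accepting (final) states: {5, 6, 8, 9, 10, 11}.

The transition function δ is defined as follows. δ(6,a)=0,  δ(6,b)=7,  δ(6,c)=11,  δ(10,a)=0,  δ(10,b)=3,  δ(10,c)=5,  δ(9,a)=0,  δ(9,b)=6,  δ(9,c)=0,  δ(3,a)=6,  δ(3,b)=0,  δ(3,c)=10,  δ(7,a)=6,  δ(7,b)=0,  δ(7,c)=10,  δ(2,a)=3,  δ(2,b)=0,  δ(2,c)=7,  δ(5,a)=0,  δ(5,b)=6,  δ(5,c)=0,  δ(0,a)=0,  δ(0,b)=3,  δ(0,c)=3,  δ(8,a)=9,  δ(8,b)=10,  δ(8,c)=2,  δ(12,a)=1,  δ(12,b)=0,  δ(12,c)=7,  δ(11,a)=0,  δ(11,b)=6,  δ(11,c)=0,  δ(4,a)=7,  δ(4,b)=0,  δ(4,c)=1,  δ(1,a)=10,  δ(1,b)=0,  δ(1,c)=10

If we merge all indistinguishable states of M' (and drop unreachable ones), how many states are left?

First remove the unreachable states {2,8,9,12}; 9 states remain.
P0 = {5,6,10,11} | {0,1,3,4,7}.
On input b, block {5,6,10,11} splits into {5,11} and {6,10}.
Refine {0,1,3,4,7} on symbol a: members go to different blocks, giving {1,3,7} and {0,4}.
Split {0,4} by δ(·,a) → {0} and {4}.
The partition is now stable with 5 blocks: {5,11} | {1,3,7} | {6,10} | {0} | {4}.

5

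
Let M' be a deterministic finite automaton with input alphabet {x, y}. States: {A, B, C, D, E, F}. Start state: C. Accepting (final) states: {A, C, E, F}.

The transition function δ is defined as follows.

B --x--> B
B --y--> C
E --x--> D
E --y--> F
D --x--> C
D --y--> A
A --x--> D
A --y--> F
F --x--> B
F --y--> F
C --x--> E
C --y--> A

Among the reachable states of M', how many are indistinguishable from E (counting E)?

P0 = {A,C,E,F} | {B,D}.
Split {A,C,E,F} by δ(·,x) → {A,E,F} and {C}.
Refine {B,D} on symbol x: members go to different blocks, giving {B} and {D}.
On input x, block {A,E,F} splits into {A,E} and {F}.
The partition is now stable with 5 blocks: {A,E} | {B} | {C} | {D} | {F}.
The equivalence class containing E is {A,E}, of size 2.

2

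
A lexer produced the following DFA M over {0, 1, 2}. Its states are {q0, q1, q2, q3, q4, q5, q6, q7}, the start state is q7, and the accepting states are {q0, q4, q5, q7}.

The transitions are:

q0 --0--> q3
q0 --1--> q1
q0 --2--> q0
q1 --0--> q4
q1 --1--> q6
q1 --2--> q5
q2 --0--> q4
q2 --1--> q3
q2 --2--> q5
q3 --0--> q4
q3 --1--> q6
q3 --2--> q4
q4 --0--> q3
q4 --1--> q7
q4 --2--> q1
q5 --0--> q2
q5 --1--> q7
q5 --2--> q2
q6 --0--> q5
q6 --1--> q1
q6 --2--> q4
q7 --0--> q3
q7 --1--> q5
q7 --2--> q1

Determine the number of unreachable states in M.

BFS from q7 reaches {q1, q2, q3, q4, q5, q6, q7}; the 1 state(s) q0 are never visited.

1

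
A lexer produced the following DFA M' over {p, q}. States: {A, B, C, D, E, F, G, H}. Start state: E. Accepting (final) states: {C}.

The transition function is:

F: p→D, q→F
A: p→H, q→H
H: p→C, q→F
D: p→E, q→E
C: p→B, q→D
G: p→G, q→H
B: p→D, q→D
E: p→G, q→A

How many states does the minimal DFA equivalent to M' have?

8

Start with accepting vs non-accepting: {C} | {A,B,D,E,F,G,H}.
Refine {A,B,D,E,F,G,H} on symbol p: members go to different blocks, giving {A,B,D,E,F,G} and {H}.
On input p, block {A,B,D,E,F,G} splits into {B,D,E,F,G} and {A}.
Split {B,D,E,F,G} by δ(·,q) → {B,D,F} and {E} and {G}.
Refine {B,D,F} on symbol p: members go to different blocks, giving {B,F} and {D}.
Refine {B,F} on symbol q: members go to different blocks, giving {B} and {F}.
The partition is now stable with 8 blocks: {C} | {B} | {H} | {A} | {E} | {G} | {D} | {F}.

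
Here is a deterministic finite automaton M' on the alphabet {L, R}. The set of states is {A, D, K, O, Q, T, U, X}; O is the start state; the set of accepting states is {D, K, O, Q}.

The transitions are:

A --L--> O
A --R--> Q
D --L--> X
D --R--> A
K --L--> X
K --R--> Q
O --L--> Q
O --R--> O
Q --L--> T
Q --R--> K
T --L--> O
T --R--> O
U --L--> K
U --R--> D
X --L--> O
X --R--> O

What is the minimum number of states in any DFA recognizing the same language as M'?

3

Reachable states from the start: {K,O,Q,T,X}. Unreachable: {A,D,U} — drop them.
Initial partition by acceptance: {K,O,Q} | {T,X}.
Split {K,O,Q} by δ(·,L) → {K,Q} and {O}.
The partition is now stable with 3 blocks: {K,Q} | {T,X} | {O}.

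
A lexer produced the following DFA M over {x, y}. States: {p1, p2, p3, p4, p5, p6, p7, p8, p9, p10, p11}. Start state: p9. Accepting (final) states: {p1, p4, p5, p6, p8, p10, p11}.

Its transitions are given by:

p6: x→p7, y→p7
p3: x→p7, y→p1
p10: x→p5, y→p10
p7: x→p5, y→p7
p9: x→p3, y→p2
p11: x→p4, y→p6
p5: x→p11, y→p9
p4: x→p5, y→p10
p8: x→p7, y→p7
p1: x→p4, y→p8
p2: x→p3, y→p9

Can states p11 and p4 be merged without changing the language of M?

All states are reachable from the start state.
Initial partition by acceptance: {p1,p4,p5,p6,p8,p10,p11} | {p2,p3,p7,p9}.
Split {p1,p4,p5,p6,p8,p10,p11} by δ(·,x) → {p1,p4,p5,p10,p11} and {p6,p8}.
On input y, block {p1,p4,p5,p10,p11} splits into {p1,p11} and {p4,p10} and {p5}.
Split {p2,p3,p7,p9} by δ(·,x) → {p2,p3,p9} and {p7}.
Refine {p2,p3,p9} on symbol x: members go to different blocks, giving {p2,p9} and {p3}.
No further refinement is possible. Final partition (7 blocks): {p1,p11} | {p2,p9} | {p6,p8} | {p4,p10} | {p5} | {p7} | {p3}.
p11 and p4 end up in different blocks, so they are distinguishable. For instance, the string 'xy' is accepted from only p11.

No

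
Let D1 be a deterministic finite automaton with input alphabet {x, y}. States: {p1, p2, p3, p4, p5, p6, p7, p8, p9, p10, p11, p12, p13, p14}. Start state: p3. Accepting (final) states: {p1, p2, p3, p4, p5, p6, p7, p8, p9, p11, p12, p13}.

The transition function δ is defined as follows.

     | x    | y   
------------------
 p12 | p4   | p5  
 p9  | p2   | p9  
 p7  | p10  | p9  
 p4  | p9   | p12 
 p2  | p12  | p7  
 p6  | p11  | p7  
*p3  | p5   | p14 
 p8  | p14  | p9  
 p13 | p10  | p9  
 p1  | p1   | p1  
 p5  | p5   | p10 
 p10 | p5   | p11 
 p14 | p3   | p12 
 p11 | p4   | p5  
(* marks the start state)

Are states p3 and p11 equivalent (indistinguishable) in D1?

First remove the unreachable states {p1,p6,p8,p13}; 10 states remain.
Initial partition by acceptance: {p2,p3,p4,p5,p7,p9,p11,p12} | {p10,p14}.
On input x, block {p2,p3,p4,p5,p7,p9,p11,p12} splits into {p2,p3,p4,p5,p9,p11,p12} and {p7}.
Split {p2,p3,p4,p5,p9,p11,p12} by δ(·,y) → {p4,p9,p11,p12} and {p3,p5} and {p2}.
On input x, block {p4,p9,p11,p12} splits into {p4,p11,p12} and {p9}.
On input x, block {p4,p11,p12} splits into {p11,p12} and {p4}.
Stable partition: {p11,p12} | {p10,p14} | {p7} | {p3,p5} | {p2} | {p9} | {p4} — 7 equivalence classes.
p3 and p11 end up in different blocks, so they are distinguishable. For instance, the string 'y' is accepted from only p11.

No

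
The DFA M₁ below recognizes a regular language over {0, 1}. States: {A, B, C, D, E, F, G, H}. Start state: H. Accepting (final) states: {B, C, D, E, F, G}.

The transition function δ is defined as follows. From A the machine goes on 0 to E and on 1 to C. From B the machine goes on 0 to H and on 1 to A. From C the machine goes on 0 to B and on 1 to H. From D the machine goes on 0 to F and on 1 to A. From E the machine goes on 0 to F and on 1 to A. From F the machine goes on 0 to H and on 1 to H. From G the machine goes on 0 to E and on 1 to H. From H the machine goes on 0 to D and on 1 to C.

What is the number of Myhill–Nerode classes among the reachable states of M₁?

First remove the unreachable states {G}; 7 states remain.
Start with accepting vs non-accepting: {B,C,D,E,F} | {A,H}.
On input 0, block {B,C,D,E,F} splits into {C,D,E} and {B,F}.
No further refinement is possible. Final partition (3 blocks): {C,D,E} | {A,H} | {B,F}.

3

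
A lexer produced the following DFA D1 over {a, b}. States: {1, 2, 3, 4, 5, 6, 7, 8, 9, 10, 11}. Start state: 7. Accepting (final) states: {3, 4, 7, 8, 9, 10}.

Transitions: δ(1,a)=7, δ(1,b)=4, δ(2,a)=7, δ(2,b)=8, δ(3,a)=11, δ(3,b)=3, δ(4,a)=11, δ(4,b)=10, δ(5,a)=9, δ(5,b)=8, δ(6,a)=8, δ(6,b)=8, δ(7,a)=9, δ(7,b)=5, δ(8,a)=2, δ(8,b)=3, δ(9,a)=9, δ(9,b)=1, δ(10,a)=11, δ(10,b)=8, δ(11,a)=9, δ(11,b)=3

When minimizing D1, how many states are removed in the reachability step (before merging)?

BFS from 7 reaches {1, 2, 3, 4, 5, 7, 8, 9, 10, 11}; the 1 state(s) 6 are never visited.

1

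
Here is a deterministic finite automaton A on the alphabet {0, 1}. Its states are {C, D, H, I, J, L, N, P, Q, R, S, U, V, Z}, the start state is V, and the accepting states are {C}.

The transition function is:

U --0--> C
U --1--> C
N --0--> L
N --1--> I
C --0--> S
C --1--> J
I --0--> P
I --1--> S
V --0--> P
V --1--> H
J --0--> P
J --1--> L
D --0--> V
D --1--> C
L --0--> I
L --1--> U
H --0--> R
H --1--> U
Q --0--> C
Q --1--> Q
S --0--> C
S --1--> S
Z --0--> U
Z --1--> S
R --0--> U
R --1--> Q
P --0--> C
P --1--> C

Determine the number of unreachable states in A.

3

BFS from V reaches {C, H, I, J, L, P, Q, R, S, U, V}; the 3 state(s) D, N, Z are never visited.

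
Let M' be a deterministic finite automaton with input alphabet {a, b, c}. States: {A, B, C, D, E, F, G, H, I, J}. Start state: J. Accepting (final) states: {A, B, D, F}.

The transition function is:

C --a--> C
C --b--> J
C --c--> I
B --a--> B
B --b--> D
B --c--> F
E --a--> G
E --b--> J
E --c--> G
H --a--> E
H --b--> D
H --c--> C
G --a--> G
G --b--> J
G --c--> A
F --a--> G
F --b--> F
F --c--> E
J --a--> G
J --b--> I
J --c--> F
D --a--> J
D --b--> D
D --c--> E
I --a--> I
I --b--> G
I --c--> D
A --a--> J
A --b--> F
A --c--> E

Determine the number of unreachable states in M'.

3

BFS from J reaches {A, D, E, F, G, I, J}; the 3 state(s) B, C, H are never visited.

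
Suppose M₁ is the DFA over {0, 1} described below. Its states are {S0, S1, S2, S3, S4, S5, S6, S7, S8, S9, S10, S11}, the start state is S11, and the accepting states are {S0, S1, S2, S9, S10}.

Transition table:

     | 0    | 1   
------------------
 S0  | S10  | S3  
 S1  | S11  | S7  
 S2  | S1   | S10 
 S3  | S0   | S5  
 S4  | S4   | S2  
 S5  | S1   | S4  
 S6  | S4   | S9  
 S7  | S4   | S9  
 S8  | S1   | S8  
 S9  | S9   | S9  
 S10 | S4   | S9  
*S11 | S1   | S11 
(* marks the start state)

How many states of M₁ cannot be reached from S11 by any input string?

5

No path from S11 leads to S0, S3, S5, S6, S8; the other 7 states are all reachable.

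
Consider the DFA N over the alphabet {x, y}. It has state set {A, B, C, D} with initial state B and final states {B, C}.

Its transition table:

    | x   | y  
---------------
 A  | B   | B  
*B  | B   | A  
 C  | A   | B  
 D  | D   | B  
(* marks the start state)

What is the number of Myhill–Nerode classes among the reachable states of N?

Reachable states from the start: {A,B}. Unreachable: {C,D} — drop them.
Initial partition by acceptance: {B} | {A}.
The partition is now stable with 2 blocks: {B} | {A}.

2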